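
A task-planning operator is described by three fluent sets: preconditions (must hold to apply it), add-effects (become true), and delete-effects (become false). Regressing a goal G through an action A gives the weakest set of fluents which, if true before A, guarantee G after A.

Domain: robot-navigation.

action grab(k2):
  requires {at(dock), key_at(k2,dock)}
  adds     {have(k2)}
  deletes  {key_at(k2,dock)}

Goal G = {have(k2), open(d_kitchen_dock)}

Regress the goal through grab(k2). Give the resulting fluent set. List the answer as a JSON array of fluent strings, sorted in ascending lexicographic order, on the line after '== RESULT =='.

Regress:
  G ∩ del = {}  (empty — regression defined)
  G \ add = {have(k2), open(d_kitchen_dock)} \ {have(k2)} = {open(d_kitchen_dock)}
  ∪ pre   = {open(d_kitchen_dock)} ∪ {at(dock), key_at(k2,dock)}
          = {at(dock), key_at(k2,dock), open(d_kitchen_dock)}

== RESULT ==
["at(dock)", "key_at(k2,dock)", "open(d_kitchen_dock)"]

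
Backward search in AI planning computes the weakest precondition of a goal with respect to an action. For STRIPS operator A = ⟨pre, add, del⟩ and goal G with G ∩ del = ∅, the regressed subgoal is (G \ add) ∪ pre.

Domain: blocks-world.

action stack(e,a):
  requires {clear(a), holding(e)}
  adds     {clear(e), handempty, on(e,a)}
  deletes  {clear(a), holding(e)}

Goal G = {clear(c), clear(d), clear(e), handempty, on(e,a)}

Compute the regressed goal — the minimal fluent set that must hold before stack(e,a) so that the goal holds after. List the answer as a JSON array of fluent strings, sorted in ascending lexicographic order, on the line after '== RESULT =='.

Regress:
  G ∩ del = {}  (empty — regression defined)
  G \ add = {clear(c), clear(d), clear(e), handempty, on(e,a)} \ {clear(e), handempty, on(e,a)} = {clear(c), clear(d)}
  ∪ pre   = {clear(c), clear(d)} ∪ {clear(a), holding(e)}
          = {clear(a), clear(c), clear(d), holding(e)}

== RESULT ==
["clear(a)", "clear(c)", "clear(d)", "holding(e)"]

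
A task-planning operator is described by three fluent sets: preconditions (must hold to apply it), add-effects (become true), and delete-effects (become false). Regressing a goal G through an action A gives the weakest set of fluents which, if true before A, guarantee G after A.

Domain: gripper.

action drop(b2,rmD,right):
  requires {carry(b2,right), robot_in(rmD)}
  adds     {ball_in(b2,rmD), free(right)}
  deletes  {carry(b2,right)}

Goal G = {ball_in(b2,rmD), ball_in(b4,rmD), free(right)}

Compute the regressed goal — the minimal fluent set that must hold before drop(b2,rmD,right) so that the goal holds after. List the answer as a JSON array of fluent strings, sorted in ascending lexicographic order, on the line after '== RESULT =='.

Regress:
  G ∩ del = {}  (empty — regression defined)
  G \ add = {ball_in(b2,rmD), ball_in(b4,rmD), free(right)} \ {ball_in(b2,rmD), free(right)} = {ball_in(b4,rmD)}
  ∪ pre   = {ball_in(b4,rmD)} ∪ {carry(b2,right), robot_in(rmD)}
          = {ball_in(b4,rmD), carry(b2,right), robot_in(rmD)}

== RESULT ==
["ball_in(b4,rmD)", "carry(b2,right)", "robot_in(rmD)"]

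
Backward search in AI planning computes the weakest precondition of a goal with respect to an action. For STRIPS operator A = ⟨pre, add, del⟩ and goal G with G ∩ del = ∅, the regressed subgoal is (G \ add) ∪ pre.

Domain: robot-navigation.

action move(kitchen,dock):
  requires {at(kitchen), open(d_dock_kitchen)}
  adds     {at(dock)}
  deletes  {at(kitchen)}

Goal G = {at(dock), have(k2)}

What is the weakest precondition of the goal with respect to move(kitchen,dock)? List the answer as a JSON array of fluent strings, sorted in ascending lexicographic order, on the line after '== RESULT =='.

Compute (G \ add) ∪ pre:
  G ∩ del = {}  (empty — regression defined)
  G \ add = {at(dock), have(k2)} \ {at(dock)} = {have(k2)}
  ∪ pre   = {have(k2)} ∪ {at(kitchen), open(d_dock_kitchen)}
          = {at(kitchen), have(k2), open(d_dock_kitchen)}

== RESULT ==
["at(kitchen)", "have(k2)", "open(d_dock_kitchen)"]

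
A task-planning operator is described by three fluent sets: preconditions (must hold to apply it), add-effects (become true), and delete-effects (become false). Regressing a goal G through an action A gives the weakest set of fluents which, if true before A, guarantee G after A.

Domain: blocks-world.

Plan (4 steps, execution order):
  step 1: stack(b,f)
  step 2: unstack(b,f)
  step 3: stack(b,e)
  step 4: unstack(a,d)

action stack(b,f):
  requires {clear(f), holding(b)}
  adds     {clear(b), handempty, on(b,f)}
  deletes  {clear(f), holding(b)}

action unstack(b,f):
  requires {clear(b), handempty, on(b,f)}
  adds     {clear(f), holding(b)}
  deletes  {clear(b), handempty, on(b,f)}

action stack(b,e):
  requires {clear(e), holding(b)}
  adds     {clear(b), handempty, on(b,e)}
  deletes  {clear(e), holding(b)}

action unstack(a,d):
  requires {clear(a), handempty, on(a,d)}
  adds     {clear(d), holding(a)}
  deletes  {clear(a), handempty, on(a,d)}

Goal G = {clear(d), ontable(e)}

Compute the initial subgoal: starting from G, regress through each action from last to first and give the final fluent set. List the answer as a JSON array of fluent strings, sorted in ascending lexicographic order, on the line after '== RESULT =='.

Regress step by step:
  through step 4 (unstack(a,d)): drop {clear(d)}, keep {ontable(e)}, require {clear(a), handempty, on(a,d)}
    → {clear(a), handempty, on(a,d), ontable(e)}
  through step 3 (stack(b,e)): drop {handempty}, keep {clear(a), on(a,d), ontable(e)}, require {clear(e), holding(b)}
    → {clear(a), clear(e), holding(b), on(a,d), ontable(e)}
  through step 2 (unstack(b,f)): drop {holding(b)}, keep {clear(a), clear(e), on(a,d), ontable(e)}, require {clear(b), handempty, on(b,f)}
    → {clear(a), clear(b), clear(e), handempty, on(a,d), on(b,f), ontable(e)}
  through step 1 (stack(b,f)): drop {clear(b), handempty, on(b,f)}, keep {clear(a), clear(e), on(a,d), ontable(e)}, require {clear(f), holding(b)}
    → {clear(a), clear(e), clear(f), holding(b), on(a,d), ontable(e)}

== RESULT ==
["clear(a)", "clear(e)", "clear(f)", "holding(b)", "on(a,d)", "ontable(e)"]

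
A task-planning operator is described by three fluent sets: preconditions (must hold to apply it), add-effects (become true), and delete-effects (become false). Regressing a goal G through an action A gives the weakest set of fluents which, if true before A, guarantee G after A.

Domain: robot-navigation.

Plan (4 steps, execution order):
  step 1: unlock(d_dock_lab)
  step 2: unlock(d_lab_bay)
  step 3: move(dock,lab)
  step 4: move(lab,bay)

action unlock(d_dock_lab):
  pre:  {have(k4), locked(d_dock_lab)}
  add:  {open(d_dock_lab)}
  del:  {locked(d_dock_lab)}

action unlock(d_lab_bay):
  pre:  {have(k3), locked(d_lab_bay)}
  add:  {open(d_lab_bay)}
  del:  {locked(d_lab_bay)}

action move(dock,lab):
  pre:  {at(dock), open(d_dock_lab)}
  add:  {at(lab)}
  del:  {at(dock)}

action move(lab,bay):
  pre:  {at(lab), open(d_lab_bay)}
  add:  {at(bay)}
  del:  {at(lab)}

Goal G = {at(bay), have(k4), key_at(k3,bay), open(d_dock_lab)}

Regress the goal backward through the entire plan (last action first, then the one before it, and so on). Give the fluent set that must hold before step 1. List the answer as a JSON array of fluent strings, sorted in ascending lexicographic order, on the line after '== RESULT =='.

Work backward from the goal:
  through step 4 (move(lab,bay)): drop {at(bay)}, keep {have(k4), key_at(k3,bay), open(d_dock_lab)}, require {at(lab), open(d_lab_bay)}
    → {at(lab), have(k4), key_at(k3,bay), open(d_dock_lab), open(d_lab_bay)}
  through step 3 (move(dock,lab)): drop {at(lab)}, keep {have(k4), key_at(k3,bay), open(d_dock_lab), open(d_lab_bay)}, require {at(dock), open(d_dock_lab)}
    → {at(dock), have(k4), key_at(k3,bay), open(d_dock_lab), open(d_lab_bay)}
  through step 2 (unlock(d_lab_bay)): drop {open(d_lab_bay)}, keep {at(dock), have(k4), key_at(k3,bay), open(d_dock_lab)}, require {have(k3), locked(d_lab_bay)}
    → {at(dock), have(k3), have(k4), key_at(k3,bay), locked(d_lab_bay), open(d_dock_lab)}
  through step 1 (unlock(d_dock_lab)): drop {open(d_dock_lab)}, keep {at(dock), have(k3), have(k4), key_at(k3,bay), locked(d_lab_bay)}, require {have(k4), locked(d_dock_lab)}
    → {at(dock), have(k3), have(k4), key_at(k3,bay), locked(d_dock_lab), locked(d_lab_bay)}

== RESULT ==
["at(dock)", "have(k3)", "have(k4)", "key_at(k3,bay)", "locked(d_dock_lab)", "locked(d_lab_bay)"]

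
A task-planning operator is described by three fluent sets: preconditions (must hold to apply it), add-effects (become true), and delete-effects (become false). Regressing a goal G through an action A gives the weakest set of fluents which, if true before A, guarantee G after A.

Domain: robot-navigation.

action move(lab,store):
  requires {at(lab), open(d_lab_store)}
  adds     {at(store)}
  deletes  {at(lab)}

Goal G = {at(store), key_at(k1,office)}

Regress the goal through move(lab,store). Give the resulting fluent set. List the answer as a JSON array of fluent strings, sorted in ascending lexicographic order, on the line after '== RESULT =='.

Compute (G \ add) ∪ pre:
  G ∩ del = {}  (empty — regression defined)
  G \ add = {at(store), key_at(k1,office)} \ {at(store)} = {key_at(k1,office)}
  ∪ pre   = {key_at(k1,office)} ∪ {at(lab), open(d_lab_store)}
          = {at(lab), key_at(k1,office), open(d_lab_store)}

== RESULT ==
["at(lab)", "key_at(k1,office)", "open(d_lab_store)"]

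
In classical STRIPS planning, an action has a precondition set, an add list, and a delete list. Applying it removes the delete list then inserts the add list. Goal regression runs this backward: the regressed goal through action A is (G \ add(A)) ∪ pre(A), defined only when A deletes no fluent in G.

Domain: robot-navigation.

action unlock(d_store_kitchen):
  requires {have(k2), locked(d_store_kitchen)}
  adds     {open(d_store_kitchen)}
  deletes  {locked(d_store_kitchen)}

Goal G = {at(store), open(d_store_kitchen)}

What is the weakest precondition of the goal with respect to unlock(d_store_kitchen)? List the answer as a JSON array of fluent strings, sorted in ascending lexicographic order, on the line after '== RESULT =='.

Regress:
  G ∩ del = {}  (empty — regression defined)
  G \ add = {at(store), open(d_store_kitchen)} \ {open(d_store_kitchen)} = {at(store)}
  ∪ pre   = {at(store)} ∪ {have(k2), locked(d_store_kitchen)}
          = {at(store), have(k2), locked(d_store_kitchen)}

== RESULT ==
["at(store)", "have(k2)", "locked(d_store_kitchen)"]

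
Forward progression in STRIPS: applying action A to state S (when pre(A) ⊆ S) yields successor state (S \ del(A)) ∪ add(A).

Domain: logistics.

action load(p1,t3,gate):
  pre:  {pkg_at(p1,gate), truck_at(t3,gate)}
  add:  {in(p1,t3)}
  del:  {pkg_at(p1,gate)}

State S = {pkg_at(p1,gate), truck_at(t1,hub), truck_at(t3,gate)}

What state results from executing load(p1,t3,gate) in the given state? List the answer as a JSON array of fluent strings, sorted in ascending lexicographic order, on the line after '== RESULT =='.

Compute (S \ del) ∪ add:
  pre ⊆ S: {pkg_at(p1,gate), truck_at(t3,gate)} ⊆ S  — applicable
  S \ del = {truck_at(t1,hub), truck_at(t3,gate)}
  ∪ add   = {in(p1,t3), truck_at(t1,hub), truck_at(t3,gate)}

== RESULT ==
["in(p1,t3)", "truck_at(t1,hub)", "truck_at(t3,gate)"]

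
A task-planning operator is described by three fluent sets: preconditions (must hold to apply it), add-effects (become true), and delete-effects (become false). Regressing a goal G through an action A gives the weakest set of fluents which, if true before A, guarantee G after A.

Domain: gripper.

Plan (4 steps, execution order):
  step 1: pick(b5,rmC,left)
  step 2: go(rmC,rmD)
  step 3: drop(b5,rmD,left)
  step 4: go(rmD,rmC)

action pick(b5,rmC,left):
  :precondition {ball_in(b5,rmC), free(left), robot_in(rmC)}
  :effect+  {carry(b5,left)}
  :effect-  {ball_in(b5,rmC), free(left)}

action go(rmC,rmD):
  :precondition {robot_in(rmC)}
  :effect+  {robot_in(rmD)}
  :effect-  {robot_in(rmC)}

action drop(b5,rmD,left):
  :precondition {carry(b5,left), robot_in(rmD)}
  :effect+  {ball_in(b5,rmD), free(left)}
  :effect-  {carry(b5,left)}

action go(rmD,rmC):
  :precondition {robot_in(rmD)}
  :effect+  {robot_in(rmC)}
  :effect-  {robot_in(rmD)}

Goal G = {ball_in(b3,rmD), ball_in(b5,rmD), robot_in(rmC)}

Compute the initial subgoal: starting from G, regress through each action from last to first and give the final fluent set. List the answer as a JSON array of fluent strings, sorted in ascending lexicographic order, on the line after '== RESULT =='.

Regress step by step:
  through step 4 (go(rmD,rmC)): drop {robot_in(rmC)}, keep {ball_in(b3,rmD), ball_in(b5,rmD)}, require {robot_in(rmD)}
    → {ball_in(b3,rmD), ball_in(b5,rmD), robot_in(rmD)}
  through step 3 (drop(b5,rmD,left)): drop {ball_in(b5,rmD)}, keep {ball_in(b3,rmD), robot_in(rmD)}, require {carry(b5,left), robot_in(rmD)}
    → {ball_in(b3,rmD), carry(b5,left), robot_in(rmD)}
  through step 2 (go(rmC,rmD)): drop {robot_in(rmD)}, keep {ball_in(b3,rmD), carry(b5,left)}, require {robot_in(rmC)}
    → {ball_in(b3,rmD), carry(b5,left), robot_in(rmC)}
  through step 1 (pick(b5,rmC,left)): drop {carry(b5,left)}, keep {ball_in(b3,rmD), robot_in(rmC)}, require {ball_in(b5,rmC), free(left), robot_in(rmC)}
    → {ball_in(b3,rmD), ball_in(b5,rmC), free(left), robot_in(rmC)}

== RESULT ==
["ball_in(b3,rmD)", "ball_in(b5,rmC)", "free(left)", "robot_in(rmC)"]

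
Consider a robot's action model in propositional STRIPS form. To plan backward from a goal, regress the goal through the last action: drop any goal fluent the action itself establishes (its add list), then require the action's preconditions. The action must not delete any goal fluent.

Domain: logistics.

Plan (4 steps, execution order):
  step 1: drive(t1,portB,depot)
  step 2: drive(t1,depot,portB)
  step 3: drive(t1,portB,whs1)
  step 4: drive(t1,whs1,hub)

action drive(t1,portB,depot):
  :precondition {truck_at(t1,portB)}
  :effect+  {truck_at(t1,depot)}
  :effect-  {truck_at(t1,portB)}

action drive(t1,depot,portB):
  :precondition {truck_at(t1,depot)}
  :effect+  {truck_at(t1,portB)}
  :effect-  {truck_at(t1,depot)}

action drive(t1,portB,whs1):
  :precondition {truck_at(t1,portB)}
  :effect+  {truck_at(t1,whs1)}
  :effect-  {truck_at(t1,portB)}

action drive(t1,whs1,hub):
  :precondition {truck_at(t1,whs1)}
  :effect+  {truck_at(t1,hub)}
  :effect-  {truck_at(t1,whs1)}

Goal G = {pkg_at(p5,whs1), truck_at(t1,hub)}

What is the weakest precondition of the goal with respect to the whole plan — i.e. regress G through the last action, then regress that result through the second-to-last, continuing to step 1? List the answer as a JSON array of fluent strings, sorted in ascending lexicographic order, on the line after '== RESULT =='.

Work backward from the goal:
  through step 4 (drive(t1,whs1,hub)): drop {truck_at(t1,hub)}, keep {pkg_at(p5,whs1)}, require {truck_at(t1,whs1)}
    → {pkg_at(p5,whs1), truck_at(t1,whs1)}
  through step 3 (drive(t1,portB,whs1)): drop {truck_at(t1,whs1)}, keep {pkg_at(p5,whs1)}, require {truck_at(t1,portB)}
    → {pkg_at(p5,whs1), truck_at(t1,portB)}
  through step 2 (drive(t1,depot,portB)): drop {truck_at(t1,portB)}, keep {pkg_at(p5,whs1)}, require {truck_at(t1,depot)}
    → {pkg_at(p5,whs1), truck_at(t1,depot)}
  through step 1 (drive(t1,portB,depot)): drop {truck_at(t1,depot)}, keep {pkg_at(p5,whs1)}, require {truck_at(t1,portB)}
    → {pkg_at(p5,whs1), truck_at(t1,portB)}

== RESULT ==
["pkg_at(p5,whs1)", "truck_at(t1,portB)"]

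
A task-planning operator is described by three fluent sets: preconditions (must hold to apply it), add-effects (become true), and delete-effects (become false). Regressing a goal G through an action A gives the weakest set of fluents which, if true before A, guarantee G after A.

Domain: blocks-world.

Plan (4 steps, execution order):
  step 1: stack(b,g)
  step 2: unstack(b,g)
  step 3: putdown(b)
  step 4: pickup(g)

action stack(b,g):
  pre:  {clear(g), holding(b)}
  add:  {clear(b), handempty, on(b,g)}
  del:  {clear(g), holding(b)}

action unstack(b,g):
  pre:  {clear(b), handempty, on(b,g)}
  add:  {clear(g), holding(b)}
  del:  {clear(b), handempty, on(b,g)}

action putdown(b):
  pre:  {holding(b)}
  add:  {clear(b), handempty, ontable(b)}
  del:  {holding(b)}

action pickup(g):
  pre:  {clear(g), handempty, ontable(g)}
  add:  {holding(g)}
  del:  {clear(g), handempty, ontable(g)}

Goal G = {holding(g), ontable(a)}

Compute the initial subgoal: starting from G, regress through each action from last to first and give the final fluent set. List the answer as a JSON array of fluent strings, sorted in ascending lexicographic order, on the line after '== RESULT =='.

Regress step by step:
  through step 4 (pickup(g)): drop {holding(g)}, keep {ontable(a)}, require {clear(g), handempty, ontable(g)}
    → {clear(g), handempty, ontable(a), ontable(g)}
  through step 3 (putdown(b)): drop {handempty}, keep {clear(g), ontable(a), ontable(g)}, require {holding(b)}
    → {clear(g), holding(b), ontable(a), ontable(g)}
  through step 2 (unstack(b,g)): drop {clear(g), holding(b)}, keep {ontable(a), ontable(g)}, require {clear(b), handempty, on(b,g)}
    → {clear(b), handempty, on(b,g), ontable(a), ontable(g)}
  through step 1 (stack(b,g)): drop {clear(b), handempty, on(b,g)}, keep {ontable(a), ontable(g)}, require {clear(g), holding(b)}
    → {clear(g), holding(b), ontable(a), ontable(g)}

== RESULT ==
["clear(g)", "holding(b)", "ontable(a)", "ontable(g)"]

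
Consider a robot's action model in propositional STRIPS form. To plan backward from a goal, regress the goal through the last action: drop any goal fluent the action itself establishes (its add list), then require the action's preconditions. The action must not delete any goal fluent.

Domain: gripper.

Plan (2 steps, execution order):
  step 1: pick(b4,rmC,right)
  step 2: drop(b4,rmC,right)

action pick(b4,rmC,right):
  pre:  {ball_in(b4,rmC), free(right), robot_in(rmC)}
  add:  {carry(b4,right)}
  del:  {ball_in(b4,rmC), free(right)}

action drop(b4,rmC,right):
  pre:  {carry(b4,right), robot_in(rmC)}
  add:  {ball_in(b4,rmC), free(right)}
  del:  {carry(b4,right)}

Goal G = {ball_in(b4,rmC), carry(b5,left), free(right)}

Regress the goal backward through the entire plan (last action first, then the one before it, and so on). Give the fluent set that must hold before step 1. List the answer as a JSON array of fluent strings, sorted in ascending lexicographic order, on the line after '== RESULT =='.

Work backward from the goal:
  through step 2 (drop(b4,rmC,right)): drop {ball_in(b4,rmC), free(right)}, keep {carry(b5,left)}, require {carry(b4,right), robot_in(rmC)}
    → {carry(b4,right), carry(b5,left), robot_in(rmC)}
  through step 1 (pick(b4,rmC,right)): drop {carry(b4,right)}, keep {carry(b5,left), robot_in(rmC)}, require {ball_in(b4,rmC), free(right), robot_in(rmC)}
    → {ball_in(b4,rmC), carry(b5,left), free(right), robot_in(rmC)}

== RESULT ==
["ball_in(b4,rmC)", "carry(b5,left)", "free(right)", "robot_in(rmC)"]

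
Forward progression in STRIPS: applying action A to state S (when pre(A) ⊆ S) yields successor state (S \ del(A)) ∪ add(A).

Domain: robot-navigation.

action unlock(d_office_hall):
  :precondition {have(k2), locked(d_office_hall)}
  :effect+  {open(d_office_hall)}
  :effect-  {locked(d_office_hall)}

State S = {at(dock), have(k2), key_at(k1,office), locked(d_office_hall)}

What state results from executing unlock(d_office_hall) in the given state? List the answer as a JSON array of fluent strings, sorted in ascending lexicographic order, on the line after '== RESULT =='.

Progress:
  pre ⊆ S: {have(k2), locked(d_office_hall)} ⊆ S  — applicable
  S \ del = {at(dock), have(k2), key_at(k1,office)}
  ∪ add   = {at(dock), have(k2), key_at(k1,office), open(d_office_hall)}

== RESULT ==
["at(dock)", "have(k2)", "key_at(k1,office)", "open(d_office_hall)"]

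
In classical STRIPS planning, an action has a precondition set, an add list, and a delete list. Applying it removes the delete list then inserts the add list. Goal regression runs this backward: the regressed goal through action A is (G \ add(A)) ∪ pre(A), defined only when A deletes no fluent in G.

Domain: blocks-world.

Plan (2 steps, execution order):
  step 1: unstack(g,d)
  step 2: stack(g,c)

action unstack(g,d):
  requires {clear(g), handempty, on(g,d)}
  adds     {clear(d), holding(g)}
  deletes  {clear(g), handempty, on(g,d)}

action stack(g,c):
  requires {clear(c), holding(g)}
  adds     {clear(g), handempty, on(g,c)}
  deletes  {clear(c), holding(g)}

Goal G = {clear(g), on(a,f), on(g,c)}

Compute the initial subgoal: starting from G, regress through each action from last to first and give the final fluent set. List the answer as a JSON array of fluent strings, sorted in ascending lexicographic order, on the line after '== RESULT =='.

Regress step by step:
  through step 2 (stack(g,c)): drop {clear(g), on(g,c)}, keep {on(a,f)}, require {clear(c), holding(g)}
    → {clear(c), holding(g), on(a,f)}
  through step 1 (unstack(g,d)): drop {holding(g)}, keep {clear(c), on(a,f)}, require {clear(g), handempty, on(g,d)}
    → {clear(c), clear(g), handempty, on(a,f), on(g,d)}

== RESULT ==
["clear(c)", "clear(g)", "handempty", "on(a,f)", "on(g,d)"]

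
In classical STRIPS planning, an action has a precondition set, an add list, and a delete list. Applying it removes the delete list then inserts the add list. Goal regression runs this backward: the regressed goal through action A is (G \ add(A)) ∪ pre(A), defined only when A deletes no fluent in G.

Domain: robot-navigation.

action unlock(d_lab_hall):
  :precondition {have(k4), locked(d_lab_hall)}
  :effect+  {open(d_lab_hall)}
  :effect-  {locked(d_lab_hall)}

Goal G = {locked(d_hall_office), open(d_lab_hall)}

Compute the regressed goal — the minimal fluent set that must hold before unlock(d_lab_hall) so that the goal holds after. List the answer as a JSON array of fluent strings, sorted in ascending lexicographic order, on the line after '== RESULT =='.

Regress:
  G ∩ del = {}  (empty — regression defined)
  G \ add = {locked(d_hall_office), open(d_lab_hall)} \ {open(d_lab_hall)} = {locked(d_hall_office)}
  ∪ pre   = {locked(d_hall_office)} ∪ {have(k4), locked(d_lab_hall)}
          = {have(k4), locked(d_hall_office), locked(d_lab_hall)}

== RESULT ==
["have(k4)", "locked(d_hall_office)", "locked(d_lab_hall)"]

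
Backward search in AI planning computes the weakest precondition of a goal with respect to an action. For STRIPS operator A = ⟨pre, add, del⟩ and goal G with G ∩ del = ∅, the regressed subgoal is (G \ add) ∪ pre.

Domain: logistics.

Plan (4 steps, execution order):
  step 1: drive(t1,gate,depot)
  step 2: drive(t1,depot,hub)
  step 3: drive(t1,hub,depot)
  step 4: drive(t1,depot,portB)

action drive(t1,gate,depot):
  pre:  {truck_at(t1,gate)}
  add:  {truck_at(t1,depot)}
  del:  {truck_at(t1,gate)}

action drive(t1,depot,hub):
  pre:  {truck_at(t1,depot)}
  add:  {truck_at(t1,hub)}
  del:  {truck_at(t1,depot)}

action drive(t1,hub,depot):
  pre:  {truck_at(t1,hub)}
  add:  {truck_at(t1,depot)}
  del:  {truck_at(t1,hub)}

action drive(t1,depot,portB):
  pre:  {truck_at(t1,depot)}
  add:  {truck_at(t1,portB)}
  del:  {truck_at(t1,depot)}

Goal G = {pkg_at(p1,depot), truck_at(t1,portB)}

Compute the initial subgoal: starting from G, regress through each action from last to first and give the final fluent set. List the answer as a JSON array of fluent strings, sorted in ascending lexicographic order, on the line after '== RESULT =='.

Regress step by step:
  through step 4 (drive(t1,depot,portB)): drop {truck_at(t1,portB)}, keep {pkg_at(p1,depot)}, require {truck_at(t1,depot)}
    → {pkg_at(p1,depot), truck_at(t1,depot)}
  through step 3 (drive(t1,hub,depot)): drop {truck_at(t1,depot)}, keep {pkg_at(p1,depot)}, require {truck_at(t1,hub)}
    → {pkg_at(p1,depot), truck_at(t1,hub)}
  through step 2 (drive(t1,depot,hub)): drop {truck_at(t1,hub)}, keep {pkg_at(p1,depot)}, require {truck_at(t1,depot)}
    → {pkg_at(p1,depot), truck_at(t1,depot)}
  through step 1 (drive(t1,gate,depot)): drop {truck_at(t1,depot)}, keep {pkg_at(p1,depot)}, require {truck_at(t1,gate)}
    → {pkg_at(p1,depot), truck_at(t1,gate)}

== RESULT ==
["pkg_at(p1,depot)", "truck_at(t1,gate)"]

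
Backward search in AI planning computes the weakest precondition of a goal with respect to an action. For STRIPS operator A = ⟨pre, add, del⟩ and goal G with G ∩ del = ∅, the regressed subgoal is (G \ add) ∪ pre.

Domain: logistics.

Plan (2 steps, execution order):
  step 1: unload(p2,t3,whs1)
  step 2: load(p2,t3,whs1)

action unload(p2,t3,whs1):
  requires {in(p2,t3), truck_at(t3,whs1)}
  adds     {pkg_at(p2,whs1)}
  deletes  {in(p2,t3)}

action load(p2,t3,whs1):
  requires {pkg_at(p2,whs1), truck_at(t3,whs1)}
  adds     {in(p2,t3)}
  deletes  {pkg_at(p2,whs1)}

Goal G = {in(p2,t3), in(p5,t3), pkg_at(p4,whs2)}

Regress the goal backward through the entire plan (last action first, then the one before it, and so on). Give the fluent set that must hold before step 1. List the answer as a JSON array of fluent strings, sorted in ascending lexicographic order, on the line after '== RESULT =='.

Regress step by step:
  through step 2 (load(p2,t3,whs1)): drop {in(p2,t3)}, keep {in(p5,t3), pkg_at(p4,whs2)}, require {pkg_at(p2,whs1), truck_at(t3,whs1)}
    → {in(p5,t3), pkg_at(p2,whs1), pkg_at(p4,whs2), truck_at(t3,whs1)}
  through step 1 (unload(p2,t3,whs1)): drop {pkg_at(p2,whs1)}, keep {in(p5,t3), pkg_at(p4,whs2), truck_at(t3,whs1)}, require {in(p2,t3), truck_at(t3,whs1)}
    → {in(p2,t3), in(p5,t3), pkg_at(p4,whs2), truck_at(t3,whs1)}

== RESULT ==
["in(p2,t3)", "in(p5,t3)", "pkg_at(p4,whs2)", "truck_at(t3,whs1)"]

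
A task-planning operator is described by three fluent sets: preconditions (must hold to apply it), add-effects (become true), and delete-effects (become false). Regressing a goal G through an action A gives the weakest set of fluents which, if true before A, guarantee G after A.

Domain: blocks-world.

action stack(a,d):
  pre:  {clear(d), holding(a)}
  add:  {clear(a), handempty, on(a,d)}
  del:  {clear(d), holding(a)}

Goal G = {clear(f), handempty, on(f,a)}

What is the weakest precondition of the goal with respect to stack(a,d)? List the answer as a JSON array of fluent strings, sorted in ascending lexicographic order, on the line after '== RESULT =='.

Compute (G \ add) ∪ pre:
  G ∩ del = {}  (empty — regression defined)
  G \ add = {clear(f), handempty, on(f,a)} \ {clear(a), handempty, on(a,d)} = {clear(f), on(f,a)}
  ∪ pre   = {clear(f), on(f,a)} ∪ {clear(d), holding(a)}
          = {clear(d), clear(f), holding(a), on(f,a)}

== RESULT ==
["clear(d)", "clear(f)", "holding(a)", "on(f,a)"]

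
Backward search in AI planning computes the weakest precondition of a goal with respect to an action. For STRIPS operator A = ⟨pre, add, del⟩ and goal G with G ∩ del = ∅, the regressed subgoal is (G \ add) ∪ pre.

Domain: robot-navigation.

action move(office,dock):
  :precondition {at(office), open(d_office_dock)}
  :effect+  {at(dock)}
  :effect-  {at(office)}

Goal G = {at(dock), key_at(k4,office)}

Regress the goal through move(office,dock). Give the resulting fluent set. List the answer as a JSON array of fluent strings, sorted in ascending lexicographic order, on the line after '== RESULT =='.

Compute (G \ add) ∪ pre:
  G ∩ del = {}  (empty — regression defined)
  G \ add = {at(dock), key_at(k4,office)} \ {at(dock)} = {key_at(k4,office)}
  ∪ pre   = {key_at(k4,office)} ∪ {at(office), open(d_office_dock)}
          = {at(office), key_at(k4,office), open(d_office_dock)}

== RESULT ==
["at(office)", "key_at(k4,office)", "open(d_office_dock)"]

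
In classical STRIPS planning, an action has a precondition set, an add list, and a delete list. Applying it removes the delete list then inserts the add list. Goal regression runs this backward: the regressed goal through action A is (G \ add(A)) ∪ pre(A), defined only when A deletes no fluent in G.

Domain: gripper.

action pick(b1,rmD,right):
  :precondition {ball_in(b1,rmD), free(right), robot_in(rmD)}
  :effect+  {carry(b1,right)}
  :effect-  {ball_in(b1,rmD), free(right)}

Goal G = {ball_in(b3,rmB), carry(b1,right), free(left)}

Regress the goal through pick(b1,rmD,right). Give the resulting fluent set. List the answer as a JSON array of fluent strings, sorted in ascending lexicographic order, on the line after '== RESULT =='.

Compute (G \ add) ∪ pre:
  G ∩ del = {}  (empty — regression defined)
  G \ add = {ball_in(b3,rmB), carry(b1,right), free(left)} \ {carry(b1,right)} = {ball_in(b3,rmB), free(left)}
  ∪ pre   = {ball_in(b3,rmB), free(left)} ∪ {ball_in(b1,rmD), free(right), robot_in(rmD)}
          = {ball_in(b1,rmD), ball_in(b3,rmB), free(left), free(right), robot_in(rmD)}

== RESULT ==
["ball_in(b1,rmD)", "ball_in(b3,rmB)", "free(left)", "free(right)", "robot_in(rmD)"]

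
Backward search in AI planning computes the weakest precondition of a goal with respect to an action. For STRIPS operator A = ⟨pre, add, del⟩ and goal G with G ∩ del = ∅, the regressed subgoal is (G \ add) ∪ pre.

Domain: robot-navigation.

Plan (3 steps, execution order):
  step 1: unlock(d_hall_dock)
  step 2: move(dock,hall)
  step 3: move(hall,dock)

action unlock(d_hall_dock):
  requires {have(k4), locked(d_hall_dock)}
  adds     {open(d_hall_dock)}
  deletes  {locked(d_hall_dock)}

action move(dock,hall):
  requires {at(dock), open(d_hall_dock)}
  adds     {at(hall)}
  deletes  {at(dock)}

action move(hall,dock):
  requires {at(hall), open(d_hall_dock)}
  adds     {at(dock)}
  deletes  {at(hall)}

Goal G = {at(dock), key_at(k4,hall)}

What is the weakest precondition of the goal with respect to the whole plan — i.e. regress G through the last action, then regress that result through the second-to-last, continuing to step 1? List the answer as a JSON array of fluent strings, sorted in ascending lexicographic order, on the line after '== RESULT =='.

Work backward from the goal:
  through step 3 (move(hall,dock)): drop {at(dock)}, keep {key_at(k4,hall)}, require {at(hall), open(d_hall_dock)}
    → {at(hall), key_at(k4,hall), open(d_hall_dock)}
  through step 2 (move(dock,hall)): drop {at(hall)}, keep {key_at(k4,hall), open(d_hall_dock)}, require {at(dock), open(d_hall_dock)}
    → {at(dock), key_at(k4,hall), open(d_hall_dock)}
  through step 1 (unlock(d_hall_dock)): drop {open(d_hall_dock)}, keep {at(dock), key_at(k4,hall)}, require {have(k4), locked(d_hall_dock)}
    → {at(dock), have(k4), key_at(k4,hall), locked(d_hall_dock)}

== RESULT ==
["at(dock)", "have(k4)", "key_at(k4,hall)", "locked(d_hall_dock)"]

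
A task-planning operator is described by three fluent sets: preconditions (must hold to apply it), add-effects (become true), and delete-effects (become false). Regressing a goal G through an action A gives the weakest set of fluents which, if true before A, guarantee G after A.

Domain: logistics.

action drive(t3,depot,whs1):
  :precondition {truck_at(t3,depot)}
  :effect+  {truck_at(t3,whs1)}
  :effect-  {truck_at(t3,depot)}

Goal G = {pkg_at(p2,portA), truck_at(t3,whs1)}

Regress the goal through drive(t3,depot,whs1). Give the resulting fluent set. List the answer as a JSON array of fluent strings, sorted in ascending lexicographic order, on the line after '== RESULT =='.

Regress:
  G ∩ del = {}  (empty — regression defined)
  G \ add = {pkg_at(p2,portA), truck_at(t3,whs1)} \ {truck_at(t3,whs1)} = {pkg_at(p2,portA)}
  ∪ pre   = {pkg_at(p2,portA)} ∪ {truck_at(t3,depot)}
          = {pkg_at(p2,portA), truck_at(t3,depot)}

== RESULT ==
["pkg_at(p2,portA)", "truck_at(t3,depot)"]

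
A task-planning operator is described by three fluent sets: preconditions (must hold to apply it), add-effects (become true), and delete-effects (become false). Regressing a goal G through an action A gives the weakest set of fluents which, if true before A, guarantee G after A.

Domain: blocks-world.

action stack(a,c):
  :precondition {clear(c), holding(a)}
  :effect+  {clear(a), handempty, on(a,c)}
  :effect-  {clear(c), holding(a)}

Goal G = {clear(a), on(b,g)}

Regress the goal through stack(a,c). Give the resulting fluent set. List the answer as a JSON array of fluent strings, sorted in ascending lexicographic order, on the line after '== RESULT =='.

Regress:
  G ∩ del = {}  (empty — regression defined)
  G \ add = {clear(a), on(b,g)} \ {clear(a), handempty, on(a,c)} = {on(b,g)}
  ∪ pre   = {on(b,g)} ∪ {clear(c), holding(a)}
          = {clear(c), holding(a), on(b,g)}

== RESULT ==
["clear(c)", "holding(a)", "on(b,g)"]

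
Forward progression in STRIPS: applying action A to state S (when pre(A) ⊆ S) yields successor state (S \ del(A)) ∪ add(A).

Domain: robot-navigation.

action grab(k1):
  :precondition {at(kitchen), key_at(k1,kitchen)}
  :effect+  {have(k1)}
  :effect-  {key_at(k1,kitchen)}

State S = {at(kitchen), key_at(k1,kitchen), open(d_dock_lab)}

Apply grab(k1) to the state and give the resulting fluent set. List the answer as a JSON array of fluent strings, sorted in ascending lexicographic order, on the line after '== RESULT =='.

Progress:
  pre ⊆ S: {at(kitchen), key_at(k1,kitchen)} ⊆ S  — applicable
  S \ del = {at(kitchen), open(d_dock_lab)}
  ∪ add   = {at(kitchen), have(k1), open(d_dock_lab)}

== RESULT ==
["at(kitchen)", "have(k1)", "open(d_dock_lab)"]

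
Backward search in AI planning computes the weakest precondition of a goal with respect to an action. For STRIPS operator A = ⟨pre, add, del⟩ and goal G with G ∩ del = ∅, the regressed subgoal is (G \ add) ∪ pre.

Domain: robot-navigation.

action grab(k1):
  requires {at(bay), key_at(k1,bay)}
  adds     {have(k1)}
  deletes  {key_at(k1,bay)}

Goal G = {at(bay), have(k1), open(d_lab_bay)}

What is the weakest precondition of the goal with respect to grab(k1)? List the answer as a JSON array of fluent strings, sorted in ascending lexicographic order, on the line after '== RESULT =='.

Compute (G \ add) ∪ pre:
  G ∩ del = {}  (empty — regression defined)
  G \ add = {at(bay), have(k1), open(d_lab_bay)} \ {have(k1)} = {at(bay), open(d_lab_bay)}
  ∪ pre   = {at(bay), open(d_lab_bay)} ∪ {at(bay), key_at(k1,bay)}
          = {at(bay), key_at(k1,bay), open(d_lab_bay)}

== RESULT ==
["at(bay)", "key_at(k1,bay)", "open(d_lab_bay)"]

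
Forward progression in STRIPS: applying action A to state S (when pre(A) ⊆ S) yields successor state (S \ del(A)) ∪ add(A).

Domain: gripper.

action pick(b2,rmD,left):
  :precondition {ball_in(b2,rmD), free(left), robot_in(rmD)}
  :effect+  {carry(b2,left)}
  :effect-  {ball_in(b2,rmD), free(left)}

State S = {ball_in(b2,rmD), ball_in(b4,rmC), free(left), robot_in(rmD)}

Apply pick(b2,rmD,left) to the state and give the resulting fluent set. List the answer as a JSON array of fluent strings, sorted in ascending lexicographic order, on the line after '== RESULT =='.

Progress:
  pre ⊆ S: {ball_in(b2,rmD), free(left), robot_in(rmD)} ⊆ S  — applicable
  S \ del = {ball_in(b4,rmC), robot_in(rmD)}
  ∪ add   = {ball_in(b4,rmC), carry(b2,left), robot_in(rmD)}

== RESULT ==
["ball_in(b4,rmC)", "carry(b2,left)", "robot_in(rmD)"]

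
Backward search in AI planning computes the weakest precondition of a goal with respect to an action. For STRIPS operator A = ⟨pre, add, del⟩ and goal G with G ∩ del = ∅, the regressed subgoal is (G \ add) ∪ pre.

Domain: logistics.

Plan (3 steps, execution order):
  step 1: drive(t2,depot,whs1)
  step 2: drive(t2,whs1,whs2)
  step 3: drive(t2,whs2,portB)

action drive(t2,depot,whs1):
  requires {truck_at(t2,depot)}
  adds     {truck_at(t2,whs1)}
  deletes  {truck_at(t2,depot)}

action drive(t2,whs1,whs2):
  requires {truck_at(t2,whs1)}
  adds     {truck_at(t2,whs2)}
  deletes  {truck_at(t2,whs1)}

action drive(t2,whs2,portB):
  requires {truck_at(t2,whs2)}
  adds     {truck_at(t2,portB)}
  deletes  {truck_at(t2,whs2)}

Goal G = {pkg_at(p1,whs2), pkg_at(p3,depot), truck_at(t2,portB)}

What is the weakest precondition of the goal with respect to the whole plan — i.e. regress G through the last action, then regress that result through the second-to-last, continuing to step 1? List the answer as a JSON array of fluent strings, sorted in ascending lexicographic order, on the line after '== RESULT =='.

Work backward from the goal:
  through step 3 (drive(t2,whs2,portB)): drop {truck_at(t2,portB)}, keep {pkg_at(p1,whs2), pkg_at(p3,depot)}, require {truck_at(t2,whs2)}
    → {pkg_at(p1,whs2), pkg_at(p3,depot), truck_at(t2,whs2)}
  through step 2 (drive(t2,whs1,whs2)): drop {truck_at(t2,whs2)}, keep {pkg_at(p1,whs2), pkg_at(p3,depot)}, require {truck_at(t2,whs1)}
    → {pkg_at(p1,whs2), pkg_at(p3,depot), truck_at(t2,whs1)}
  through step 1 (drive(t2,depot,whs1)): drop {truck_at(t2,whs1)}, keep {pkg_at(p1,whs2), pkg_at(p3,depot)}, require {truck_at(t2,depot)}
    → {pkg_at(p1,whs2), pkg_at(p3,depot), truck_at(t2,depot)}

== RESULT ==
["pkg_at(p1,whs2)", "pkg_at(p3,depot)", "truck_at(t2,depot)"]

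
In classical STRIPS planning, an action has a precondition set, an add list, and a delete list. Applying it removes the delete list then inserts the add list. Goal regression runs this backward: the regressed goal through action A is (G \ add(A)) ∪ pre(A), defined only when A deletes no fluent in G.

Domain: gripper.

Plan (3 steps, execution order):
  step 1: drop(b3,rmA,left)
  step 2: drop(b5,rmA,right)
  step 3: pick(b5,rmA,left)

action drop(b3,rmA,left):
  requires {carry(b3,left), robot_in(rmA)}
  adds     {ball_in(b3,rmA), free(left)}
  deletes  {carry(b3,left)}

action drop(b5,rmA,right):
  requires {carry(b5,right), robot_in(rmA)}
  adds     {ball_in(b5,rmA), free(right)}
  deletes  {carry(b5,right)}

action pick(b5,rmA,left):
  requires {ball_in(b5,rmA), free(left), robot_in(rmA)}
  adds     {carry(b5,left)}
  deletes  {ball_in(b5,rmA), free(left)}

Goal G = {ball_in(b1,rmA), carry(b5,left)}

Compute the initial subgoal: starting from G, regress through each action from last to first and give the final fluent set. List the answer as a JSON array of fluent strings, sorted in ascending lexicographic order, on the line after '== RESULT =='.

Work backward from the goal:
  through step 3 (pick(b5,rmA,left)): drop {carry(b5,left)}, keep {ball_in(b1,rmA)}, require {ball_in(b5,rmA), free(left), robot_in(rmA)}
    → {ball_in(b1,rmA), ball_in(b5,rmA), free(left), robot_in(rmA)}
  through step 2 (drop(b5,rmA,right)): drop {ball_in(b5,rmA)}, keep {ball_in(b1,rmA), free(left), robot_in(rmA)}, require {carry(b5,right), robot_in(rmA)}
    → {ball_in(b1,rmA), carry(b5,right), free(left), robot_in(rmA)}
  through step 1 (drop(b3,rmA,left)): drop {free(left)}, keep {ball_in(b1,rmA), carry(b5,right), robot_in(rmA)}, require {carry(b3,left), robot_in(rmA)}
    → {ball_in(b1,rmA), carry(b3,left), carry(b5,right), robot_in(rmA)}

== RESULT ==
["ball_in(b1,rmA)", "carry(b3,left)", "carry(b5,right)", "robot_in(rmA)"]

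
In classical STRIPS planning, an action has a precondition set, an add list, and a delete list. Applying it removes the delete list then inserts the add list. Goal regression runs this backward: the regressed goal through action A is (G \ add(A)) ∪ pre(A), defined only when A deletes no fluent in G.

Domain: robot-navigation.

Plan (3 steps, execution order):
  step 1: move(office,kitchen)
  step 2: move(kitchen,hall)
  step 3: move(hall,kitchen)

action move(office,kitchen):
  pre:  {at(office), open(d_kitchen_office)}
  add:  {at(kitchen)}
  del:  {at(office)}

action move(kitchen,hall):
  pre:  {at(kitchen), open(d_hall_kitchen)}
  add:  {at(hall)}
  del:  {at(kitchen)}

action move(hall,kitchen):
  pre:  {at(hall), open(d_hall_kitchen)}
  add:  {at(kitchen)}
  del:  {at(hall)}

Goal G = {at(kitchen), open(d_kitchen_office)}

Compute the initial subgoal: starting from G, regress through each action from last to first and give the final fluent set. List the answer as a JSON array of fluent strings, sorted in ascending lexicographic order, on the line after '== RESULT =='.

Regress step by step:
  through step 3 (move(hall,kitchen)): drop {at(kitchen)}, keep {open(d_kitchen_office)}, require {at(hall), open(d_hall_kitchen)}
    → {at(hall), open(d_hall_kitchen), open(d_kitchen_office)}
  through step 2 (move(kitchen,hall)): drop {at(hall)}, keep {open(d_hall_kitchen), open(d_kitchen_office)}, require {at(kitchen), open(d_hall_kitchen)}
    → {at(kitchen), open(d_hall_kitchen), open(d_kitchen_office)}
  through step 1 (move(office,kitchen)): drop {at(kitchen)}, keep {open(d_hall_kitchen), open(d_kitchen_office)}, require {at(office), open(d_kitchen_office)}
    → {at(office), open(d_hall_kitchen), open(d_kitchen_office)}

== RESULT ==
["at(office)", "open(d_hall_kitchen)", "open(d_kitchen_office)"]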